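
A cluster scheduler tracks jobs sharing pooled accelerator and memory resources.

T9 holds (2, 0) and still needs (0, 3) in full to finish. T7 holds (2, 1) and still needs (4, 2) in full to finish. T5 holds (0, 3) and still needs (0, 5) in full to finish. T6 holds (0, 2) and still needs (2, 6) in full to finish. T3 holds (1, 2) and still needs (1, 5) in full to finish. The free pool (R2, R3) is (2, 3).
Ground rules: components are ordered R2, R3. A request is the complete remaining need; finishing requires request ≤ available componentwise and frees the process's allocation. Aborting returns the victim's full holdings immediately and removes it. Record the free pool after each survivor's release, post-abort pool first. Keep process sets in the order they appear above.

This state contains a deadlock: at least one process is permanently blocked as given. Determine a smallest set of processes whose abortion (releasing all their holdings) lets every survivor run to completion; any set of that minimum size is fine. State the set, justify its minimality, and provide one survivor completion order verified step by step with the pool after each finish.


Abort T6.
Key observation: T3 had no path to completion before; after the abort of T6 ((0, 2) returned), step 2 is where it fits.
No smaller set exists: with zero aborts the deadlock remains.
One survivor order: T9, T3, T5, T7. Check, step by step (post-abort pool first):
  pool = (2, 5)
  run T9 (needs (0, 3), free (2, 5)); after release of (2, 0) the pool is (4, 5)
  run T3 (needs (1, 5), free (4, 5)); after release of (1, 2) the pool is (5, 7)
  run T5 (needs (0, 5), free (5, 7)); after release of (0, 3) the pool is (5, 10)
  run T7 (needs (4, 2), free (5, 10)); after release of (2, 1) the pool is (7, 11)


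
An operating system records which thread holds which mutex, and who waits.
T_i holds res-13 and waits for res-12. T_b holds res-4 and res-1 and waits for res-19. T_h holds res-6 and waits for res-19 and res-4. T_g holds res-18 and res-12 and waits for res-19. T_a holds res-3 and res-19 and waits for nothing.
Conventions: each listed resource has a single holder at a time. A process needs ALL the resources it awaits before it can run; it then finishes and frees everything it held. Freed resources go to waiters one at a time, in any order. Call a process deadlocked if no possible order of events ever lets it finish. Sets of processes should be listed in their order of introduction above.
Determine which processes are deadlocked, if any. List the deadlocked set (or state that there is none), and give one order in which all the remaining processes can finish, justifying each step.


Nothing here is deadlocked.
Key observation: there is no circular wait here — follow any chain and it reaches a process that is free to run now.
One completion order for the rest: T_a, T_b, T_g, T_h, T_i.
Step-by-step check:
  T_a: no waits; runs immediately, freeing res-3 and res-19
  T_b: everything it awaited (res-19) is free; runs, freeing res-4 and res-1
  T_g: everything it awaited (res-19) is free; runs, freeing res-18 and res-12
  T_h: everything it awaited (res-19 and res-4) is free; runs, freeing res-6
  T_i: everything it awaited (res-12) is free; runs, freeing res-13


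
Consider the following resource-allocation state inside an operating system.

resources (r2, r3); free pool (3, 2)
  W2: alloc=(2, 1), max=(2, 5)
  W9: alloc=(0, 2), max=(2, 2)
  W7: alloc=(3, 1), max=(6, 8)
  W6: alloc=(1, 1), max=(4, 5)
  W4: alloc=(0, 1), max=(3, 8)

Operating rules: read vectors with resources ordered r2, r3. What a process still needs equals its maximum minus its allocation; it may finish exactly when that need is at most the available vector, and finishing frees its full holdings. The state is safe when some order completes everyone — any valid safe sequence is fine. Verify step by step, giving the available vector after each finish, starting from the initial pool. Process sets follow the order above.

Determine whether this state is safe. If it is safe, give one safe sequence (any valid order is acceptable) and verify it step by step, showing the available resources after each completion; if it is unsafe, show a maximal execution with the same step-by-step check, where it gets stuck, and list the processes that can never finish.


The state is UNSAFE.
Key observation: the pool after W9, W2, W6 is (6, 6); every surviving request exceeds it in r3, so progress ends there.
Going as far as possible: W9, W2, W6; after that, nothing fits. Check, step by step:
  pool = (3, 2)
  W9 needs (2, 0) <= (3, 2) -> finishes; pool += (0, 2) = (3, 4)
  W2 needs (0, 4) <= (3, 4) -> finishes; pool += (2, 1) = (5, 5)
  W6 needs (3, 4) <= (5, 5) -> finishes; pool += (1, 1) = (6, 6)
  W7 still needs (3, 7) but only (6, 6) is free — short on r3
  W4 still needs (3, 7) but only (6, 6) is free — short on r3
Never able to finish: W7 and W4.


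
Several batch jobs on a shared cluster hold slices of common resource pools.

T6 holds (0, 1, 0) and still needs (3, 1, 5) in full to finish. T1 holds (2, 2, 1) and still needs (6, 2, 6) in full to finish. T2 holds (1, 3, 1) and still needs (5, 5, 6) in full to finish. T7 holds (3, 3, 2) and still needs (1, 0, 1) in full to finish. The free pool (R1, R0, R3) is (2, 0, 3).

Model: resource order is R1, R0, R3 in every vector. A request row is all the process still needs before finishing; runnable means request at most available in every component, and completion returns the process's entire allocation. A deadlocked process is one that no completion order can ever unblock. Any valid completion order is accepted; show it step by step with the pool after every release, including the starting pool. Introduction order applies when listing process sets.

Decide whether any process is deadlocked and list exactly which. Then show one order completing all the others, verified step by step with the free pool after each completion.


The deadlocked set is T1 and T2.
Key observation: after T7, T6 complete, (5, 4, 5) is the best the pool ever gets, yet each leftover process wants more R3.
The rest can finish in the order T7, T6. Walking it through:
  pool = (2, 0, 3)
  T7 needs (1, 0, 1) <= (2, 0, 3) -> finishes; pool += (3, 3, 2) = (5, 3, 5)
  T6 needs (3, 1, 5) <= (5, 3, 5) -> finishes; pool += (0, 1, 0) = (5, 4, 5)
None of the blocked processes ever fits:
  T1 cannot run: need (6, 2, 6) vs free (5, 4, 5) (insufficient R1 and R3)
  T2 cannot run: need (5, 5, 6) vs free (5, 4, 5) (insufficient R0 and R3)


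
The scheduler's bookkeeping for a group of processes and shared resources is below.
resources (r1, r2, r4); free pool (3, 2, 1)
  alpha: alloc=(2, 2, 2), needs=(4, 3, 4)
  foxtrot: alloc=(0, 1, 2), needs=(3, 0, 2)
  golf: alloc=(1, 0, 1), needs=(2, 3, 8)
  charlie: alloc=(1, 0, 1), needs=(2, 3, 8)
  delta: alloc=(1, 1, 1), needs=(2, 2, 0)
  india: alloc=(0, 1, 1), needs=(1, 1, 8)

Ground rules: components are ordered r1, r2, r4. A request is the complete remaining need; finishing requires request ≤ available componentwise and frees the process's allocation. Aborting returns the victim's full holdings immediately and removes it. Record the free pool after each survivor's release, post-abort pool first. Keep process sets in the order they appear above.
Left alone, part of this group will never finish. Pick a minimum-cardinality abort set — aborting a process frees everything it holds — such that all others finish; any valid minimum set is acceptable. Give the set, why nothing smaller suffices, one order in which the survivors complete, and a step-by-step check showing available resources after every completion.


The answer: abort golf and charlie.
Key observation: india had no path to completion before; after the abort of golf and charlie ((2, 0, 2) returned), step 4 is where it fits.
Minimality, checking each single-abort alternative: alpha alone leaves golf blocked (short on r4); foxtrot alone leaves golf blocked (short on r4); golf alone leaves charlie blocked (short on r4); charlie alone leaves golf blocked (short on r4); delta alone leaves golf blocked (short on r4); india alone leaves golf blocked (short on r4).
One survivor order: delta, foxtrot, alpha, india. Verifying each step (post-abort pool first):
  pool = (5, 2, 3)
  run delta (needs (2, 2, 0), free (5, 2, 3)); after release of (1, 1, 1) the pool is (6, 3, 4)
  run foxtrot (needs (3, 0, 2), free (6, 3, 4)); after release of (0, 1, 2) the pool is (6, 4, 6)
  run alpha (needs (4, 3, 4), free (6, 4, 6)); after release of (2, 2, 2) the pool is (8, 6, 8)
  run india (needs (1, 1, 8), free (8, 6, 8)); after release of (0, 1, 1) the pool is (8, 7, 9)


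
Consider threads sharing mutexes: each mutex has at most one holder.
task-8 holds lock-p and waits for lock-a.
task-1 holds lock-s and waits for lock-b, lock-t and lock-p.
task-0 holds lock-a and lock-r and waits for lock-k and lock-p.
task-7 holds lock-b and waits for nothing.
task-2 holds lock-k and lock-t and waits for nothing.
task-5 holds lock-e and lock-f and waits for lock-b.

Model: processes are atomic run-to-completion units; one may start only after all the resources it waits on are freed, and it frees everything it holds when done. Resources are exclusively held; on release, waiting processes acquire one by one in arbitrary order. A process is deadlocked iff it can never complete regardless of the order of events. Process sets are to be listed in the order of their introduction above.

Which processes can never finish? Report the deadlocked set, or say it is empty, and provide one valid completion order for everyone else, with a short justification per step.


Deadlocked set: task-8, task-1 and task-0.
Key observation: the waits loop around task-8 -> task-0 -> task-8 with no way out; task-1 waits into the deadlock from upstream.
A valid finishing order for the others: task-7, task-2, task-5.
Check, step by step:
  run task-7 (it waits on nothing); releases lock-b
  run task-2 (it waits on nothing); releases lock-k and lock-t
  run task-5 (all its waits — lock-b — are resolved); releases lock-e and lock-f


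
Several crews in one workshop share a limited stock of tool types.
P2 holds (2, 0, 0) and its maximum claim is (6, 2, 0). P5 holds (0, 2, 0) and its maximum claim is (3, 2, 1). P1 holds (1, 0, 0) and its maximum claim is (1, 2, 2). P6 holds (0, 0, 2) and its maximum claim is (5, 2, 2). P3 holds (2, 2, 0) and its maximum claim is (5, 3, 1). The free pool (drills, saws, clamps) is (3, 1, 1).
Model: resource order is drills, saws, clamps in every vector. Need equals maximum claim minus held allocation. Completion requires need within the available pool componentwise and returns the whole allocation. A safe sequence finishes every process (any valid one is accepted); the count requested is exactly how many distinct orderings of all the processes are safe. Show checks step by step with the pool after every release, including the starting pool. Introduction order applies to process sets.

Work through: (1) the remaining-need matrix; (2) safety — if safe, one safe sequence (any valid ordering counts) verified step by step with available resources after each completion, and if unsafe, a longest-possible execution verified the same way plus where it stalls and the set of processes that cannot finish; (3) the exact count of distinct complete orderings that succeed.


(1) Remaining need (order drills, saws, clamps):
  P2: (4, 2, 0)
  P5: (3, 0, 1)
  P1: (0, 2, 2)
  P6: (5, 2, 0)
  P3: (3, 1, 1)
(2) SAFE. One safe sequence: P3, P6, P5, P2, P1.
Key observation: reading the order forward, P3 is the first process whose need (3, 1, 1) meets the free pool (3, 1, 1) exactly on a resource it requests.
Walking it through:
  pool = (3, 1, 1)
  P3 needs (3, 1, 1) <= (3, 1, 1) -> finishes; pool += (2, 2, 0) = (5, 3, 1)
  P6 needs (5, 2, 0) <= (5, 3, 1) -> finishes; pool += (0, 0, 2) = (5, 3, 3)
  P5 needs (3, 0, 1) <= (5, 3, 3) -> finishes; pool += (0, 2, 0) = (5, 5, 3)
  P2 needs (4, 2, 0) <= (5, 5, 3) -> finishes; pool += (2, 0, 0) = (7, 5, 3)
  P1 needs (0, 2, 2) <= (7, 5, 3) -> finishes; pool += (1, 0, 0) = (8, 5, 3)
(3) Exactly 15 of the possible complete orderings are safe sequences.


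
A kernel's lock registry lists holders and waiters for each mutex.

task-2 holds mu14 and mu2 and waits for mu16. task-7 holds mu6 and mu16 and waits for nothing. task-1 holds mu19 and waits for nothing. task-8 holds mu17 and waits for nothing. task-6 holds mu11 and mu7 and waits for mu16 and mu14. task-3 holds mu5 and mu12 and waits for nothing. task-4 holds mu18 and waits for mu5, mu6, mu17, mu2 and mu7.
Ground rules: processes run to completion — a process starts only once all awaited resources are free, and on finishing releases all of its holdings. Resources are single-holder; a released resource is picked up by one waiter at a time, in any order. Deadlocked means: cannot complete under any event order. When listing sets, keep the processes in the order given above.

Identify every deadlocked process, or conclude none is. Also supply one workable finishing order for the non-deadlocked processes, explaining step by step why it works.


Nothing here is deadlocked.
Key observation: there is no circular wait here — follow any chain and it reaches a process that is free to run now.
One completion order for the rest: task-7, task-2, task-6, task-3, task-1, task-8, task-4.
Check, step by step:
  task-7 waits on nothing -> runs at once and releases mu6 and mu16
  task-2 waits on mu16 — all released -> runs and releases mu14 and mu2
  task-6 waits on mu16 and mu14 — all released -> runs and releases mu11 and mu7
  task-3 waits on nothing -> runs at once and releases mu5 and mu12
  task-1 waits on nothing -> runs at once and releases mu19
  task-8 waits on nothing -> runs at once and releases mu17
  task-4 waits on mu5, mu6, mu17, mu2 and mu7 — all released -> runs and releases mu18


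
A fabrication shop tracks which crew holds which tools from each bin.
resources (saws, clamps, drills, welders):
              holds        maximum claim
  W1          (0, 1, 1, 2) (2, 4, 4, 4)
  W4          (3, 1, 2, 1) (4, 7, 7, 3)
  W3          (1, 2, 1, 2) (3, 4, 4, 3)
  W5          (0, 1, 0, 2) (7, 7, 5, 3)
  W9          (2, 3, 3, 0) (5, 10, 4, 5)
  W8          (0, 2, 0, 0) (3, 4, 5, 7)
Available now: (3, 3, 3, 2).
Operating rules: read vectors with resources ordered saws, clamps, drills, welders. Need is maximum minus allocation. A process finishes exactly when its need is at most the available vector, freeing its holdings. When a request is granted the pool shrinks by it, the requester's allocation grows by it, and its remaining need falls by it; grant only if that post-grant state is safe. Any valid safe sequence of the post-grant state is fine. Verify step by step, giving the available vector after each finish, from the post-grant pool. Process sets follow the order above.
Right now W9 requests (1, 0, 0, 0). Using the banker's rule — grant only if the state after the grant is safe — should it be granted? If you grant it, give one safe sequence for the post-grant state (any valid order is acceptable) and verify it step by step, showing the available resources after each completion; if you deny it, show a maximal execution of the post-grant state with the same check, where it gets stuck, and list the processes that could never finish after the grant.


GRANT. The post-grant state is safe; one safe sequence: W3, W1, W4, W9, W5, W8.
Key observation: (2, 3, 3, 2) free after granting still covers W3 first, and each release covers the next.
Check on the post-grant state, step by step:
  pool = (2, 3, 3, 2)
  run W3 (needs (2, 2, 3, 1), free (2, 3, 3, 2)); after release of (1, 2, 1, 2) the pool is (3, 5, 4, 4)
  run W1 (needs (2, 3, 3, 2), free (3, 5, 4, 4)); after release of (0, 1, 1, 2) the pool is (3, 6, 5, 6)
  run W4 (needs (1, 6, 5, 2), free (3, 6, 5, 6)); after release of (3, 1, 2, 1) the pool is (6, 7, 7, 7)
  run W9 (needs (2, 7, 1, 5), free (6, 7, 7, 7)); after release of (3, 3, 3, 0) the pool is (9, 10, 10, 7)
  run W5 (needs (7, 6, 5, 1), free (9, 10, 10, 7)); after release of (0, 1, 0, 2) the pool is (9, 11, 10, 9)
  run W8 (needs (3, 2, 5, 7), free (9, 11, 10, 9)); after release of (0, 2, 0, 0) the pool is (9, 13, 10, 9)


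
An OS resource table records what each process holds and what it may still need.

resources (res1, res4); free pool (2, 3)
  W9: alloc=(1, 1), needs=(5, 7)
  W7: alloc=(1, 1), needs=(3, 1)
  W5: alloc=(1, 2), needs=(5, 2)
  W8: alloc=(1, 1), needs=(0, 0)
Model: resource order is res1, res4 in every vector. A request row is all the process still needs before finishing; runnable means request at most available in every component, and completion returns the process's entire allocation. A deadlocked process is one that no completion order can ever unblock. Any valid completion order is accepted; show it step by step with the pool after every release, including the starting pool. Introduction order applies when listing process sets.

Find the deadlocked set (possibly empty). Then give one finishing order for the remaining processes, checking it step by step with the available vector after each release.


Deadlocked set: W9 and W5.
Key observation: once W8, W7 finish, the pool peaks at (4, 5) — and every remaining process still needs more res1 than that.
The rest can finish in the order W8, W7. Verifying each step:
  pool = (2, 3)
  W8 needs (0, 0) <= (2, 3) -> finishes; pool += (1, 1) = (3, 4)
  W7 needs (3, 1) <= (3, 4) -> finishes; pool += (1, 1) = (4, 5)
None of the blocked processes ever fits:
  blocked: W9 wants (5, 7), pool (4, 5) — not enough res1 and res4
  blocked: W5 wants (5, 2), pool (4, 5) — not enough res1


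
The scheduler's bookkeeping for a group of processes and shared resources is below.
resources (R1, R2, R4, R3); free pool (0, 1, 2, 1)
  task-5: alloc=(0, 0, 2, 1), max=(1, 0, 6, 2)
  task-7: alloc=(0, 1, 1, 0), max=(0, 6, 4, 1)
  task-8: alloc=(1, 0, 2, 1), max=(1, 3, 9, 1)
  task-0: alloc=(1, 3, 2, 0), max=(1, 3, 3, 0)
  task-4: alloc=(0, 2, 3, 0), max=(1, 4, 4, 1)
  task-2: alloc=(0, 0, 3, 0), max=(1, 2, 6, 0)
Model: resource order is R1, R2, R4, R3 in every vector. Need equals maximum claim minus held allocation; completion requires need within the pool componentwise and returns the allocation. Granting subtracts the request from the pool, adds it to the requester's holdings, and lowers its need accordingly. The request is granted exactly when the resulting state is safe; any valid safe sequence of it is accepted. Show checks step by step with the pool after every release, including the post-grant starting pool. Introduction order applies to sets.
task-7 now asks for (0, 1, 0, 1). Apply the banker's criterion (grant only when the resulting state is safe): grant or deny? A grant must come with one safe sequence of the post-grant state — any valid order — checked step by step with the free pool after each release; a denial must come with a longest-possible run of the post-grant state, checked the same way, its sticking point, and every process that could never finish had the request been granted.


GRANT — the state after the grant stays safe, e.g. via task-0, task-2, task-8, task-5, task-4, task-7.
Key observation: even at the reduced pool (0, 0, 2, 0), task-0 fits immediately, so safety survives the grant.
Check on the post-grant state, step by step:
  pool = (0, 0, 2, 0)
  task-0: need (0, 0, 1, 0) fits (0, 0, 2, 0); releases (1, 3, 2, 0), pool now (1, 3, 4, 0)
  task-2: need (1, 2, 3, 0) fits (1, 3, 4, 0); releases (0, 0, 3, 0), pool now (1, 3, 7, 0)
  task-8: need (0, 3, 7, 0) fits (1, 3, 7, 0); releases (1, 0, 2, 1), pool now (2, 3, 9, 1)
  task-5: need (1, 0, 4, 1) fits (2, 3, 9, 1); releases (0, 0, 2, 1), pool now (2, 3, 11, 2)
  task-4: need (1, 2, 1, 1) fits (2, 3, 11, 2); releases (0, 2, 3, 0), pool now (2, 5, 14, 2)
  task-7: need (0, 4, 3, 0) fits (2, 5, 14, 2); releases (0, 2, 1, 1), pool now (2, 7, 15, 3)


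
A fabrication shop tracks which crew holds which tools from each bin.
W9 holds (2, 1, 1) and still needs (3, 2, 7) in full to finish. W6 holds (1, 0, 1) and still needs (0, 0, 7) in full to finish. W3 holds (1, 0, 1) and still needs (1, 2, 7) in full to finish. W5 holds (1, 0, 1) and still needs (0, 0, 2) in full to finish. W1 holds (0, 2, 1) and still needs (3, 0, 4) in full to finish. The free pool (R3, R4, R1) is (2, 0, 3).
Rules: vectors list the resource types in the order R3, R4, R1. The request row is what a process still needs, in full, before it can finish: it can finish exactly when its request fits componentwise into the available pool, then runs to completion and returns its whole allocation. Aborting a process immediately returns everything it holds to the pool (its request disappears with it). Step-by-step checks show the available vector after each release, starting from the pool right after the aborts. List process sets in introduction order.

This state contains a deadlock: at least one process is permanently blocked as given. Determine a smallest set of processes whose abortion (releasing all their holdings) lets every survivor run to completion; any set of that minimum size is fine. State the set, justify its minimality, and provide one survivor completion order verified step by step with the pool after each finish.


Abort W9 and W3.
Key observation: no ordering could ever have run W6 before the abort of W9 and W3; with (3, 1, 2) back in the pool it fits at step 3.
Minimality, checking each single-abort alternative: W9 alone leaves W6 blocked (short on R1); W6 alone leaves W9 blocked (short on R1); W3 alone leaves W9 blocked (short on R1); W5 alone leaves W9 blocked (short on R1); W1 alone leaves W9 blocked (short on R1).
The survivors complete as W5, W1, W6. Check, step by step (starting from the post-abort pool):
  pool = (5, 1, 5)
  run W5 (needs (0, 0, 2), free (5, 1, 5)); after release of (1, 0, 1) the pool is (6, 1, 6)
  run W1 (needs (3, 0, 4), free (6, 1, 6)); after release of (0, 2, 1) the pool is (6, 3, 7)
  run W6 (needs (0, 0, 7), free (6, 3, 7)); after release of (1, 0, 1) the pool is (7, 3, 8)


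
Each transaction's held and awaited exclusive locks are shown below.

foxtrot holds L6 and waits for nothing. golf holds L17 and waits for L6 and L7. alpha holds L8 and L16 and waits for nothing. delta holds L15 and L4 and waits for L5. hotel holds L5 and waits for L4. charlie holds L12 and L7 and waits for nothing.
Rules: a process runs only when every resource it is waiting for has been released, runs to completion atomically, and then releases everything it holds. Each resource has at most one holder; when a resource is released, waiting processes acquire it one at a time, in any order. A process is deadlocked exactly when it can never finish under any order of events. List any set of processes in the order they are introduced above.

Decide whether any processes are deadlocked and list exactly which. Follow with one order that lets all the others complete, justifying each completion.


The deadlocked set is delta and hotel.
Key observation: the wait chain closes on itself along delta -> hotel -> delta; no other process is dragged down with it.
One completion order for the rest: alpha, charlie, foxtrot, golf.
Step-by-step check:
  run alpha (it waits on nothing); releases L8 and L16
  run charlie (it waits on nothing); releases L12 and L7
  run foxtrot (it waits on nothing); releases L6
  golf waits on L6 and L7 — all released -> runs and releases L17


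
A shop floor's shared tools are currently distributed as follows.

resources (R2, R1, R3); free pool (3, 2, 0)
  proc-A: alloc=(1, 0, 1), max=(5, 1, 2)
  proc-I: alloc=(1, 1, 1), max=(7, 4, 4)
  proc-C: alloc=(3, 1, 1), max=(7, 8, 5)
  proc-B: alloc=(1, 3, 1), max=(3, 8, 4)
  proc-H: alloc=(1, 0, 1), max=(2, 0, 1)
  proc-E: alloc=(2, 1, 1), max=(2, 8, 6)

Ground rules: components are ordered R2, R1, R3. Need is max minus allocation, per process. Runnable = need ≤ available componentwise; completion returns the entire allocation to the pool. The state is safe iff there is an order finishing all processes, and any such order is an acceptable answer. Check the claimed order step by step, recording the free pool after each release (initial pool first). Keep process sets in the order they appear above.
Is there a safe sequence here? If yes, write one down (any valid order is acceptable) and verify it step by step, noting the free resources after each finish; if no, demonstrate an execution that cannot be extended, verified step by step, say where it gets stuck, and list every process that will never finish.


The state is UNSAFE.
Key observation: proc-H, proc-A can finish, but then (5, 2, 2) is all there is, and the blocked group's R1 demands exceed it.
A maximal execution: proc-H, proc-A — then nothing else fits. Step-by-step check:
  pool = (3, 2, 0)
  proc-H: need (1, 0, 0) fits (3, 2, 0); releases (1, 0, 1), pool now (4, 2, 1)
  proc-A: need (4, 1, 1) fits (4, 2, 1); releases (1, 0, 1), pool now (5, 2, 2)
  proc-I cannot run: need (6, 3, 3) vs free (5, 2, 2) (insufficient R2, R1 and R3)
  proc-C cannot run: need (4, 7, 4) vs free (5, 2, 2) (insufficient R1 and R3)
  proc-B cannot run: need (2, 5, 3) vs free (5, 2, 2) (insufficient R1 and R3)
  proc-E cannot run: need (0, 7, 5) vs free (5, 2, 2) (insufficient R1 and R3)
Processes that can never finish: proc-I, proc-C, proc-B and proc-E.


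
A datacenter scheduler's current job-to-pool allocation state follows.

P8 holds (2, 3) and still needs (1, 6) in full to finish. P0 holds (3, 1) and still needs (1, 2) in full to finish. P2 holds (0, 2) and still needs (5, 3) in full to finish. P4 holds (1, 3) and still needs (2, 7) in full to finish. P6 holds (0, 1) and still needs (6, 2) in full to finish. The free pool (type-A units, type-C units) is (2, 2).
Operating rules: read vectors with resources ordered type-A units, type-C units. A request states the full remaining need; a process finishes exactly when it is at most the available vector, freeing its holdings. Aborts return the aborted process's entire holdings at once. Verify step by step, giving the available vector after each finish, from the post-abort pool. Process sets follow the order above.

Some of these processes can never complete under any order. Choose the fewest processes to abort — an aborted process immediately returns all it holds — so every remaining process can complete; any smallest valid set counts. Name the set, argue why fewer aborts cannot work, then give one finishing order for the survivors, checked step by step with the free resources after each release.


Abort P4.
Key observation: the deadlocked P6 becomes finishable only because P4 released (1, 3); it completes at step 2 below.
Why nothing smaller works: aborting no one leaves the state deadlocked as given.
Survivors finish in the order: P0, P6, P8, P2. Check, step by step (pool after the aborts first):
  pool = (3, 5)
  P0: need (1, 2) fits (3, 5); releases (3, 1), pool now (6, 6)
  P6: need (6, 2) fits (6, 6); releases (0, 1), pool now (6, 7)
  P8: need (1, 6) fits (6, 7); releases (2, 3), pool now (8, 10)
  P2: need (5, 3) fits (8, 10); releases (0, 2), pool now (8, 12)


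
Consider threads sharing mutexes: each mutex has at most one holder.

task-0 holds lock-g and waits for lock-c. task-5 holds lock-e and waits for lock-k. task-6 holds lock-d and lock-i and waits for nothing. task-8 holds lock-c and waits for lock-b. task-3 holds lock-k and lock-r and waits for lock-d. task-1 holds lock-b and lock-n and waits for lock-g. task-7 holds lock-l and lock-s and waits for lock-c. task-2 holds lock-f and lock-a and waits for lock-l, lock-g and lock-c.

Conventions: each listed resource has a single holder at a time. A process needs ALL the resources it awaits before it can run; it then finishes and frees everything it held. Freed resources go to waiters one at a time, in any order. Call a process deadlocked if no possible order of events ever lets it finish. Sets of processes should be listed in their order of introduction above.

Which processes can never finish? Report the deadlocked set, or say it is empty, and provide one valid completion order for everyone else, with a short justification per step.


The deadlocked set is task-0, task-8, task-1, task-7 and task-2.
Key observation: the waits loop around task-0 -> task-8 -> task-1 -> task-0 with no way out; task-7 and task-2 wait into the deadlock from upstream.
The rest can finish in the order task-6, task-3, task-5.
Verifying each step:
  task-6 waits on nothing -> runs at once and releases lock-d and lock-i
  run task-3 (all its waits — lock-d — are resolved); releases lock-k and lock-r
  run task-5 (all its waits — lock-k — are resolved); releases lock-e


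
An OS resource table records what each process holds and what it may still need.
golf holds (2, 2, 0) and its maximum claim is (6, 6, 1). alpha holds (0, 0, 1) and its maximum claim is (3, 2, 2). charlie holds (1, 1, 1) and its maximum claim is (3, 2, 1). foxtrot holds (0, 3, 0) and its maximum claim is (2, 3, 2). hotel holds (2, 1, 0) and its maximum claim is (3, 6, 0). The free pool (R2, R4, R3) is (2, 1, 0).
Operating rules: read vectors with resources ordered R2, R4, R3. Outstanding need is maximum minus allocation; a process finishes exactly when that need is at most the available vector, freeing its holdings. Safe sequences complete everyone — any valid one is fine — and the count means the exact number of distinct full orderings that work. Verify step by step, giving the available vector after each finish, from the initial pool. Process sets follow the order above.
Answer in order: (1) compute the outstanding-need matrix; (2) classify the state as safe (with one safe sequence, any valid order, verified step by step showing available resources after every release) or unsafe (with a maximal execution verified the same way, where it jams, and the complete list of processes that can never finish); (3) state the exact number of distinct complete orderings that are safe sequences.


(1) Outstanding need per process (order R2, R4, R3):
  golf: (4, 4, 1)
  alpha: (3, 2, 1)
  charlie: (2, 1, 0)
  foxtrot: (2, 0, 2)
  hotel: (1, 5, 0)
(2) The state is SAFE; one workable sequence: charlie, alpha, foxtrot, hotel, golf.
Key observation: the order's first zero-slack moment is charlie ((2, 1, 0) needed, (2, 1, 0) free — a requested resource with nothing to spare).
Step-by-step check:
  pool = (2, 1, 0)
  charlie needs (2, 1, 0) <= (2, 1, 0) -> finishes; pool += (1, 1, 1) = (3, 2, 1)
  alpha needs (3, 2, 1) <= (3, 2, 1) -> finishes; pool += (0, 0, 1) = (3, 2, 2)
  foxtrot needs (2, 0, 2) <= (3, 2, 2) -> finishes; pool += (0, 3, 0) = (3, 5, 2)
  hotel needs (1, 5, 0) <= (3, 5, 2) -> finishes; pool += (2, 1, 0) = (5, 6, 2)
  golf needs (4, 4, 1) <= (5, 6, 2) -> finishes; pool += (2, 2, 0) = (7, 8, 2)
(3) Exactly 1 of the possible complete orderings is a safe sequence.


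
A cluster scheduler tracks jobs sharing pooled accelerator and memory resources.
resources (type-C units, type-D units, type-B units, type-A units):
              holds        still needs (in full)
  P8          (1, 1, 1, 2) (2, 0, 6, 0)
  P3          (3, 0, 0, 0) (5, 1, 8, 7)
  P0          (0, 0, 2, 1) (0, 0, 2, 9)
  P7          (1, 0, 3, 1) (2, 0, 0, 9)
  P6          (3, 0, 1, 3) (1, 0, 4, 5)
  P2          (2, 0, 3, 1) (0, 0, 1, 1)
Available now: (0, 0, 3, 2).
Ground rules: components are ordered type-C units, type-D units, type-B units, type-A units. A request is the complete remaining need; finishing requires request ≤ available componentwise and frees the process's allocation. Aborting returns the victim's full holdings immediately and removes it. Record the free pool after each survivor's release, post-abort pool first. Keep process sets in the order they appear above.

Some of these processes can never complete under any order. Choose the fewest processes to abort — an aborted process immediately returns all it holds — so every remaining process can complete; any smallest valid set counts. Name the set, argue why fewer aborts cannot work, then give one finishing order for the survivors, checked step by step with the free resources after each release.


Minimum abort set: P7.
Key observation: P0 had no path to completion before; after the abort of P7 ((1, 0, 3, 1) returned), step 4 is where it fits.
Why nothing smaller works: aborting no one leaves the state deadlocked as given.
Survivors finish in the order: P2, P8, P6, P0, P3. Step-by-step check (pool after the aborts first):
  pool = (1, 0, 6, 3)
  P2 needs (0, 0, 1, 1) <= (1, 0, 6, 3) -> finishes; pool += (2, 0, 3, 1) = (3, 0, 9, 4)
  P8 needs (2, 0, 6, 0) <= (3, 0, 9, 4) -> finishes; pool += (1, 1, 1, 2) = (4, 1, 10, 6)
  P6 needs (1, 0, 4, 5) <= (4, 1, 10, 6) -> finishes; pool += (3, 0, 1, 3) = (7, 1, 11, 9)
  P0 needs (0, 0, 2, 9) <= (7, 1, 11, 9) -> finishes; pool += (0, 0, 2, 1) = (7, 1, 13, 10)
  P3 needs (5, 1, 8, 7) <= (7, 1, 13, 10) -> finishes; pool += (3, 0, 0, 0) = (10, 1, 13, 10)


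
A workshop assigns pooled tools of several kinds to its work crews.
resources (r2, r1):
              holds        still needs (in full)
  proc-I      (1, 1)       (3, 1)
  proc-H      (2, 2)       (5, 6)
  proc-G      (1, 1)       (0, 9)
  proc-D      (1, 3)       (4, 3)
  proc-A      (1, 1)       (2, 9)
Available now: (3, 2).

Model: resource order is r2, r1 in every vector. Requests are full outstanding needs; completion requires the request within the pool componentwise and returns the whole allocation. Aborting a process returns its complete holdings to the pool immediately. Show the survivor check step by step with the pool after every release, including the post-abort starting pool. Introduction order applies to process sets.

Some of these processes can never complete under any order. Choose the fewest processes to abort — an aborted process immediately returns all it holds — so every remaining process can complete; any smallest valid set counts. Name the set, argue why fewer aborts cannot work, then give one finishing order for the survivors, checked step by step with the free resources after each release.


The answer: abort proc-A.
Key observation: no ordering could ever have run proc-G before the abort of proc-A; with (1, 1) back in the pool it fits at step 4.
Why nothing smaller works: aborting no one leaves the state deadlocked as given.
The survivors complete as proc-I, proc-D, proc-H, proc-G. Step-by-step check (starting from the post-abort pool):
  pool = (4, 3)
  proc-I needs (3, 1) <= (4, 3) -> finishes; pool += (1, 1) = (5, 4)
  proc-D needs (4, 3) <= (5, 4) -> finishes; pool += (1, 3) = (6, 7)
  proc-H needs (5, 6) <= (6, 7) -> finishes; pool += (2, 2) = (8, 9)
  proc-G needs (0, 9) <= (8, 9) -> finishes; pool += (1, 1) = (9, 10)


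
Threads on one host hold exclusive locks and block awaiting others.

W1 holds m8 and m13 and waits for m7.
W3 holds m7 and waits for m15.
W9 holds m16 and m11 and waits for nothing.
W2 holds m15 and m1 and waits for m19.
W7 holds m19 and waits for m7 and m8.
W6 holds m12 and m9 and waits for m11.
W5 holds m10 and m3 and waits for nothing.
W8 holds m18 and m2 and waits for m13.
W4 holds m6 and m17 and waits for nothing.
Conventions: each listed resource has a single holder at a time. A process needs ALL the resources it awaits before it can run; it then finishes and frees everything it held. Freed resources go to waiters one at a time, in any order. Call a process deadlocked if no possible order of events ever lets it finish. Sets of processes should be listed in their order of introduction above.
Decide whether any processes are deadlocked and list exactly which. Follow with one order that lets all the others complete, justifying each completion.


Deadlocked: W1, W3, W2, W7 and W8.
Key observation: the cycle W1 -> W3 -> W2 -> W7 -> W1 can never break — each member waits on the next; W8 waits into the deadlock from upstream.
The rest can finish in the order W9, W5, W4, W6.
Walking it through:
  W9: no waits; runs immediately, freeing m16 and m11
  W5: no waits; runs immediately, freeing m10 and m3
  W4: no waits; runs immediately, freeing m6 and m17
  W6: everything it awaited (m11) is free; runs, freeing m12 and m9


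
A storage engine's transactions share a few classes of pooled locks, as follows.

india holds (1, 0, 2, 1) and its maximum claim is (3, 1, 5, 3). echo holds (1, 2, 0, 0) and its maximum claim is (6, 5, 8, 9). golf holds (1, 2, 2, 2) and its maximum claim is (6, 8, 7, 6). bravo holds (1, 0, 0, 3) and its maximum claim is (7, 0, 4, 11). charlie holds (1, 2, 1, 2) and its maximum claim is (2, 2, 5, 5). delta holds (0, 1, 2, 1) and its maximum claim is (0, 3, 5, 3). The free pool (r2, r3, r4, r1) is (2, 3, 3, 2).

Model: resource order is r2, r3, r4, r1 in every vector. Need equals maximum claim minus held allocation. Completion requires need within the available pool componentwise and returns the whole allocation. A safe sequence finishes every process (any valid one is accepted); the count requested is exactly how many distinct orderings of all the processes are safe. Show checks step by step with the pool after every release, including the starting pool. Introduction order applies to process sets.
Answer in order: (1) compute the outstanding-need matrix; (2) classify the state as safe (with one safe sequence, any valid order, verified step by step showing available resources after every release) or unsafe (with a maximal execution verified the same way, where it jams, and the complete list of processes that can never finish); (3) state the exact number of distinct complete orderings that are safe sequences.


(1) Outstanding need per process (order r2, r3, r4, r1):
  india: (2, 1, 3, 2)
  echo: (5, 3, 8, 9)
  golf: (5, 6, 5, 4)
  bravo: (6, 0, 4, 8)
  charlie: (1, 0, 4, 3)
  delta: (0, 2, 3, 2)
(2) The state is UNSAFE.
Key observation: the wall is r2: completing delta, charlie, india brings the pool only to (4, 6, 8, 6), and all the rest need more.
The run delta, charlie, india cannot be extended any further. Walking it through:
  pool = (2, 3, 3, 2)
  run delta (needs (0, 2, 3, 2), free (2, 3, 3, 2)); after release of (0, 1, 2, 1) the pool is (2, 4, 5, 3)
  run charlie (needs (1, 0, 4, 3), free (2, 4, 5, 3)); after release of (1, 2, 1, 2) the pool is (3, 6, 6, 5)
  run india (needs (2, 1, 3, 2), free (3, 6, 6, 5)); after release of (1, 0, 2, 1) the pool is (4, 6, 8, 6)
  echo still needs (5, 3, 8, 9) but only (4, 6, 8, 6) is free — short on r2 and r1
  golf still needs (5, 6, 5, 4) but only (4, 6, 8, 6) is free — short on r2
  bravo still needs (6, 0, 4, 8) but only (4, 6, 8, 6) is free — short on r2 and r1
Processes that can never finish: echo, golf and bravo.
(3) Exactly 0 of the possible complete orderings are safe sequences.


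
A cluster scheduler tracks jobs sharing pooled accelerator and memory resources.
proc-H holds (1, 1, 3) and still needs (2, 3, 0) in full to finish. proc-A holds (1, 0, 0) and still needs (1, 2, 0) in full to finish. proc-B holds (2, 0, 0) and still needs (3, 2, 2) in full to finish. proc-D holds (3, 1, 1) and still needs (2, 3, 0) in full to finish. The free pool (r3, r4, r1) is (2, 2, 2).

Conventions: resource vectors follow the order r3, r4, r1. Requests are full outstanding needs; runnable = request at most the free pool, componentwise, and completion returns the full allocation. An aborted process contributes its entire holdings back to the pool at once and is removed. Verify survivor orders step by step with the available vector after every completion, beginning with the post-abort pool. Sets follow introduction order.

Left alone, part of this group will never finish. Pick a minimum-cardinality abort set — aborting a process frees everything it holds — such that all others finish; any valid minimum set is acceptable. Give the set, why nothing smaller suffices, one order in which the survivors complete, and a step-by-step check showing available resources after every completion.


Minimum abort set: proc-D.
Key observation: the deadlocked proc-H becomes finishable only because proc-D released (3, 1, 1); it completes at step 2 below.
Why nothing smaller works: aborting no one leaves the state deadlocked as given.
Survivors finish in the order: proc-A, proc-H, proc-B. Check, step by step (pool after the aborts first):
  pool = (5, 3, 3)
  proc-A: need (1, 2, 0) fits (5, 3, 3); releases (1, 0, 0), pool now (6, 3, 3)
  proc-H: need (2, 3, 0) fits (6, 3, 3); releases (1, 1, 3), pool now (7, 4, 6)
  proc-B: need (3, 2, 2) fits (7, 4, 6); releases (2, 0, 0), pool now (9, 4, 6)
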